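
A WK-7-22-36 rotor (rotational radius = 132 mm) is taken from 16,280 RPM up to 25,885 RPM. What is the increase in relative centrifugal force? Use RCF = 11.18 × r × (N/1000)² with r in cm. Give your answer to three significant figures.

59800 x g

r = 132 mm = 13.2 cm
RCF₁ = 11.18 × 13.2 × (16.28)² = 11.18 × 13.2 × 265.0384 ≈ 39,113.3 × g
RCF₂ = 11.18 × 13.2 × (25.885)² = 11.18 × 13.2 × 670.033225 ≈ 98,880.8 × g
Increase = 98,880.8 − 39,113.3 = 59,767.5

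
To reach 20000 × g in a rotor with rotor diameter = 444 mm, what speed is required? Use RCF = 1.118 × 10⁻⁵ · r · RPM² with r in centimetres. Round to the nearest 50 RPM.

≈ 9000 RPM

r = 444 mm / 2 = 222 mm = 22.2 cm
20,000 = 1.118 × 10⁻⁵ × 22.2 × N²
N² = 20,000 / (24.8196 × 10⁻⁵) = 80,581,476
N ≈ √80,581,476 ≈ 8,976.7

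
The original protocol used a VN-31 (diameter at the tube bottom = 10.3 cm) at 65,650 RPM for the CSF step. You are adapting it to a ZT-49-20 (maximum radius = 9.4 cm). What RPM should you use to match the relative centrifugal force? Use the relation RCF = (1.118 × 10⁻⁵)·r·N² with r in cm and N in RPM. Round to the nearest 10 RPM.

Original rotor: r = 10.3 / 2 = 5.15 cm
RCF_original = 1.118 × 10⁻⁵ × 5.15 × (65650)² = 1.118 × 10⁻⁵ × 5.15 × 4,309,922,500 ≈ 248,152.4 × g
248,152.4 = 1.118 × 10⁻⁵ × 9.4 × N²
N² = 248,152.4 / (10.5092 × 10⁻⁵) = 2,361,287,253
N ≈ √2,361,287,253 ≈ 48,593.1

≈ 48590 RPM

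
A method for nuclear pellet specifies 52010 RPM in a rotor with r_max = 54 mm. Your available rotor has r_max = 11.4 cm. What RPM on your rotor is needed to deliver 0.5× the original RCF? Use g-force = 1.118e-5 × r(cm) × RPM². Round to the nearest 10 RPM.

Original rotor: r = 54 mm = 5.4 cm
RCF_original = 1.118 × 10⁻⁵ × 5.4 × (52010)² = 1.118 × 10⁻⁵ × 5.4 × 2,705,040,100 ≈ 163,308.7 × g
Target RCF = 0.5 × 163,308.7 ≈ 81,654.4 × g
81,654.4 = 1.118 × 10⁻⁵ × 11.4 × N²
N² = 81,654.4 / (12.7452 × 10⁻⁵) = 640,667,859
N ≈ √640,667,859 ≈ 25,311.4

≈ 25310 RPM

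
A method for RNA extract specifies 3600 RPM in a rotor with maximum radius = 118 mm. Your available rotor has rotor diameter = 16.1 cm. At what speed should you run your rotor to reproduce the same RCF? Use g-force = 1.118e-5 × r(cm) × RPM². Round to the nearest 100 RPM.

4400 RPM

Original rotor: r = 118 mm = 11.8 cm
RCF = 1.118 × 10⁻⁵ × r × N²
RCF_original = 1.118 × 10⁻⁵ × 11.8 × (3600)² = 1.118 × 10⁻⁵ × 11.8 × 12,960,000 ≈ 1,709.7 × g
Your rotor: r = 16.1 / 2 = 8.05 cm
1,709.7 = 1.118 × 10⁻⁵ × 8.05 × N²
N² = 1,709.7 / (8.9999 × 10⁻⁵) = 18,996,878
N ≈ √18,996,878 ≈ 4,358.5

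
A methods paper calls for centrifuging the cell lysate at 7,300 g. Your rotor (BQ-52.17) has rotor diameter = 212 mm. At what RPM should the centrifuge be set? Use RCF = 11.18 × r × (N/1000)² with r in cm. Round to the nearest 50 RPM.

r = 212 mm / 2 = 106 mm = 10.6 cm
RCF = 11.18 × r × (N/1000)²
7,300 = 11.18 × 10.6 × (N/1000)²
(N/1000)² = 7,300 / 118.508 = 61.59922
N = 1000 × √61.59922 ≈ 7,848.5

7850 RPM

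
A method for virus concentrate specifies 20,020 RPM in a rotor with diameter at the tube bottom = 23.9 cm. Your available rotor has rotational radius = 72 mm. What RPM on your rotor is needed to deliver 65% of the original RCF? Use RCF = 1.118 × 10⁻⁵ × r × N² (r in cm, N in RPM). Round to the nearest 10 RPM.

Original rotor: r = 23.9 / 2 = 11.95 cm
RCF = 1.118 × 10⁻⁵ × r × N²
RCF_original = 1.118 × 10⁻⁵ × 11.95 × (20020)² = 1.118 × 10⁻⁵ × 11.95 × 400,800,400 ≈ 53,547.3 × g
Target RCF = 0.65 × 53,547.3 ≈ 34,805.7 × g
Your rotor: r = 72 mm = 7.2 cm
34,805.7 = 1.118 × 10⁻⁵ × 7.2 × N²
N² = 34,805.7 / (8.0496 × 10⁻⁵) = 432,390,429
N ≈ √432,390,429 ≈ 20,794.0

≈ 20790 RPM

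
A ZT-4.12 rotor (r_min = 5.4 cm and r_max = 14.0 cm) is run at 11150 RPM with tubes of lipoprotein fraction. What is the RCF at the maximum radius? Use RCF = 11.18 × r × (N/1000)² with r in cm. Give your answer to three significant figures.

Use r_max = 14.0 cm.
RCF = 11.18 × 14 × (11.15)² = 11.18 × 14 × 124.3225 ≈ 19,459 × g

RCF ≈ 19500 × g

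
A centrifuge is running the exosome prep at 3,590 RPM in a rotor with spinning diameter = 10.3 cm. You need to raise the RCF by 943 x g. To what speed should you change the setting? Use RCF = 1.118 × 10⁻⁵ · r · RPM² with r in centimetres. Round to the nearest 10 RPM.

5410 RPM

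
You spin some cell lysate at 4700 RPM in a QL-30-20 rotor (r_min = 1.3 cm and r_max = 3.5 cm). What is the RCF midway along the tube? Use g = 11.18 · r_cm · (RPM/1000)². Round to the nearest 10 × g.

r_avg = (1.3 + 3.5) / 2 = 2.4 cm
RCF = 11.18 × 2.4 × (4.7)² = 11.18 × 2.4 × 22.09 ≈ 592.7 × g

≈ 590 x g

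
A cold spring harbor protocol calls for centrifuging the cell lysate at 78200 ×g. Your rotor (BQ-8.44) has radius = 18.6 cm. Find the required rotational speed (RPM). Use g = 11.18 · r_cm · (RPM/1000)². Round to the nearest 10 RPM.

78,200 = 11.18 × 18.6 × (N/1000)²
(N/1000)² = 78,200 / 207.948 = 376.0556
N = 1000 × √376.0556 ≈ 19,392.2

19390 RPM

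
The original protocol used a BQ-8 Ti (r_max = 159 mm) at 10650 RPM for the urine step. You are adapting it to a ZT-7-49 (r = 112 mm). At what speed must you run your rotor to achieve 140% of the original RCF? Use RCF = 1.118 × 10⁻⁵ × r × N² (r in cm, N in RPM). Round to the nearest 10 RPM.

Original rotor: r = 159 mm = 15.9 cm
RCF_original = 1.118 × 10⁻⁵ × 15.9 × (10650)² = 1.118 × 10⁻⁵ × 15.9 × 113,422,500 ≈ 20,162.2 × g
Target RCF = 1.4 × 20,162.2 ≈ 28,227.1 × g
Your rotor: r = 112 mm = 11.2 cm
28,227.1 = 1.118 × 10⁻⁵ × 11.2 × N²
N² = 28,227.1 / (12.5216 × 10⁻⁵) = 225,427,262
N ≈ √225,427,262 ≈ 15,014.2

≈ 15010 RPM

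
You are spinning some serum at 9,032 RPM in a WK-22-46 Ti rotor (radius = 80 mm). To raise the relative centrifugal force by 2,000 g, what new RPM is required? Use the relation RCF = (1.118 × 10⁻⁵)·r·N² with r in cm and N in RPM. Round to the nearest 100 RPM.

10200 RPM

r = 80 mm = 8.0 cm
Current RCF = 1.118 × 10⁻⁵ × 8 × (9032)² = 1.118 × 10⁻⁵ × 8 × 81,577,024 ≈ 7,296.2 × g
Target RCF = 7,296.2 + 2,000 = 9,296.2 × g
N² = 9,296.2 / (8.944 × 10⁻⁵) = 103,937,835
N ≈ √103,937,835 ≈ 10,195.0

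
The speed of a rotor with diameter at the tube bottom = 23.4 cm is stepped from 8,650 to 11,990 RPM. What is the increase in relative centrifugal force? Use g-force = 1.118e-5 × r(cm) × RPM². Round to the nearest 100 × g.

≈ 9000 ×g

r = 23.4 / 2 = 11.7 cm
RCF₁ = 1.118 × 10⁻⁵ × 11.7 × (8650)² = 1.118 × 10⁻⁵ × 11.7 × 74,822,500 ≈ 9,787.2 × g
RCF₂ = 1.118 × 10⁻⁵ × 11.7 × (11990)² = 1.118 × 10⁻⁵ × 11.7 × 143,760,100 ≈ 18,804.7 × g
Increase = 18,804.7 − 9,787.2 = 9,017.5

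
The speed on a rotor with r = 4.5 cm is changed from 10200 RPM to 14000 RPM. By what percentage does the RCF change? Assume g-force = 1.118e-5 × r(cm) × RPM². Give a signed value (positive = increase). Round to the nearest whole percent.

RCF ∝ N², so the ratio is (14000/10200)² = (1.372549)² = 1.8839.
Change = 1.8839 − 1 = +0.8839 → +88.4%.

+88%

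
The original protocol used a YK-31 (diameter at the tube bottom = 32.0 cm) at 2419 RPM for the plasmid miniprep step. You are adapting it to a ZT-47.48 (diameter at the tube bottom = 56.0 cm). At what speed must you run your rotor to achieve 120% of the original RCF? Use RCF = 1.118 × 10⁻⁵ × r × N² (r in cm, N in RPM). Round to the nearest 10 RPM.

2000 RPM

Original rotor: r = 32.0 / 2 = 16 cm
RCF_original = 1.118 × 10⁻⁵ × 16 × (2419)² = 1.118 × 10⁻⁵ × 16 × 5,851,561 ≈ 1,046.7 × g
Target RCF = 1.2 × 1,046.7 ≈ 1,256 × g
Your rotor: r = 56.0 / 2 = 28 cm
1,256 = 1.118 × 10⁻⁵ × 28 × N²
N² = 1,256 / (31.304 × 10⁻⁵) = 4,012,267
N ≈ √4,012,267 ≈ 2,003.1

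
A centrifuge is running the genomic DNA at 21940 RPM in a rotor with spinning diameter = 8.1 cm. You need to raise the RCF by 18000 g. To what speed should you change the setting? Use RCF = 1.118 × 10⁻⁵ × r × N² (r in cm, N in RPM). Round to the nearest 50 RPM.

29650 RPM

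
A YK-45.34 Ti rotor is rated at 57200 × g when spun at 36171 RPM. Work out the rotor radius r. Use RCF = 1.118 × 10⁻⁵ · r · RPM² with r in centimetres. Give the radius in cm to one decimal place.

r ≈ 3.9 cm

RCF = 1.118 × 10⁻⁵ × r × N²
57200 = 1.118 × 10⁻⁵ × r × (36171)²
r = 57200 / (1.118 × 10⁻⁵ × 1,308,341,241) = 57200 / 14627.26 ≈ 3.911 cm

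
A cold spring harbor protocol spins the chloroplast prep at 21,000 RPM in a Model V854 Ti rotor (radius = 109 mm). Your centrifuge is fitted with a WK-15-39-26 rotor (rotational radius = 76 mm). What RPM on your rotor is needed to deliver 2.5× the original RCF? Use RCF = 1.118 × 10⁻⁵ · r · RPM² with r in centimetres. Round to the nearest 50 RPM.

≈ 39750 RPM

Original rotor: r = 109 mm = 10.9 cm
RCF_original = 1.118 × 10⁻⁵ × 10.9 × (21000)² = 1.118 × 10⁻⁵ × 10.9 × 441,000,000 ≈ 53,741.1 × g
Target RCF = 2.5 × 53,741.1 ≈ 134,352.8 × g
Your rotor: r = 76 mm = 7.6 cm
134,352.8 = 1.118 × 10⁻⁵ × 7.6 × N²
N² = 134,352.8 / (8.4968 × 10⁻⁵) = 1,581,216,458
N ≈ √1,581,216,458 ≈ 39,764.5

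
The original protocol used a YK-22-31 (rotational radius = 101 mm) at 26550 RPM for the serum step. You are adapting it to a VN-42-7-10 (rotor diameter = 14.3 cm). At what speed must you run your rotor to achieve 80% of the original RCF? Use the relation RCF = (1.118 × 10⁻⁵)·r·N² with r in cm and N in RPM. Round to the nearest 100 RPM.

Original rotor: r = 101 mm = 10.1 cm
RCF_original = 1.118 × 10⁻⁵ × 10.1 × (26550)² = 1.118 × 10⁻⁵ × 10.1 × 704,902,500 ≈ 79,596.2 × g
Target RCF = 0.8 × 79,596.2 ≈ 63,677 × g
Your rotor: r = 14.3 / 2 = 7.15 cm
63,677 = 1.118 × 10⁻⁵ × 7.15 × N²
N² = 63,677 / (7.9937 × 10⁻⁵) = 796,589,814
N ≈ √796,589,814 ≈ 28,223.9

28200 RPM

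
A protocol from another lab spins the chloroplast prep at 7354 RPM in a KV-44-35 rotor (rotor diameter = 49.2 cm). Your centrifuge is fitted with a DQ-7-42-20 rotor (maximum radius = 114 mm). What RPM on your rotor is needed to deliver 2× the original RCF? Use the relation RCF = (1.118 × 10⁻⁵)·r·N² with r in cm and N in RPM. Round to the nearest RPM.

15278 RPM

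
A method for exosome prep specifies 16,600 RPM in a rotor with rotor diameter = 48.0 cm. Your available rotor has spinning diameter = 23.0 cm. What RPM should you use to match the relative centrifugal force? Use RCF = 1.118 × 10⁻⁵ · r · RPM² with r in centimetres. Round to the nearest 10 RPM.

≈ 23980 RPM

Original rotor: r = 48.0 / 2 = 24 cm
RCF = 1.118 × 10⁻⁵ × r × N²
RCF_original = 1.118 × 10⁻⁵ × 24 × (16600)² = 1.118 × 10⁻⁵ × 24 × 275,560,000 ≈ 73,938.3 × g
Your rotor: r = 23.0 / 2 = 11.5 cm
73,938.3 = 1.118 × 10⁻⁵ × 11.5 × N²
N² = 73,938.3 / (12.857 × 10⁻⁵) = 575,082,056
N ≈ √575,082,056 ≈ 23,980.9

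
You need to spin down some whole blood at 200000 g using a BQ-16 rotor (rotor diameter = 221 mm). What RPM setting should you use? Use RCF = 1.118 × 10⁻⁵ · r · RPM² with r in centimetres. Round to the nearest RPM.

r = 221 mm / 2 = 110.5 mm = 11.05 cm
RCF = 1.118 × 10⁻⁵ × r × N²
200,000 = 1.118 × 10⁻⁵ × 11.05 × N²
N² = 200,000 / (12.3539 × 10⁻⁵) = 1,618,921,960
N ≈ √1,618,921,960 ≈ 40,235.8

N ≈ 40236 RPM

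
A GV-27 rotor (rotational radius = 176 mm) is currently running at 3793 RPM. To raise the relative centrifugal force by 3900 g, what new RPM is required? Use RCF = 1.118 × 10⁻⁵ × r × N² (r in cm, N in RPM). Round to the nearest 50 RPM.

N₂ ≈ 5850 RPM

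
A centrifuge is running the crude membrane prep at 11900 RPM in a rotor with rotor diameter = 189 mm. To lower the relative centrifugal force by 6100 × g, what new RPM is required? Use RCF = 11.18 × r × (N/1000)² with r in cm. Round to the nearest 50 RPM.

r = 189 mm / 2 = 94.5 mm = 9.45 cm
Current RCF = 11.18 × 9.45 × (11.9)² = 11.18 × 9.45 × 141.61 ≈ 14,961.2 × g
Target RCF = 14,961.2 − 6,100 = 8,861.2 × g
(N/1000)² = 8,861.2 / 105.651 = 83.87237
N = 1000 × √83.87237 ≈ 9,158.2

≈ 9150 RPM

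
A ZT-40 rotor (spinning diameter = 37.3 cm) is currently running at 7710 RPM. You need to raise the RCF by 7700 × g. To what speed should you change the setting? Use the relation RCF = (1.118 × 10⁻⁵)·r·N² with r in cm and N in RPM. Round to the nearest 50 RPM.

r = 37.3 / 2 = 18.65 cm
Current RCF = 1.118 × 10⁻⁵ × 18.65 × (7710)² = 1.118 × 10⁻⁵ × 18.65 × 59,444,100 ≈ 12,394.5 × g
Target RCF = 12,394.5 + 7,700 = 20,094.5 × g
N² = 20,094.5 / (20.8507 × 10⁻⁵) = 96,373,263
N ≈ √96,373,263 ≈ 9,817.0

≈ 9800 RPM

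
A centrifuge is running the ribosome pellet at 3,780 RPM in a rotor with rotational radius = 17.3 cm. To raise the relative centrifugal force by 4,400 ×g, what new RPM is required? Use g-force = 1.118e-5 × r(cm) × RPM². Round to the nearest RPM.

Current RCF = 1.118 × 10⁻⁵ × 17.3 × (3780)² = 1.118 × 10⁻⁵ × 17.3 × 14,288,400 ≈ 2,763.6 × g
Target RCF = 2,763.6 + 4,400 = 7,163.6 × g
N² = 7,163.6 / (19.3414 × 10⁻⁵) = 37,037,650
N ≈ √37,037,650 ≈ 6,085.9

≈ 6086 RPM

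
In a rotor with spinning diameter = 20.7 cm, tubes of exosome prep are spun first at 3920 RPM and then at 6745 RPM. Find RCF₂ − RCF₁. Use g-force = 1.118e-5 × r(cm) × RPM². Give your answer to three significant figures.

r = 20.7 / 2 = 10.35 cm
RCF₁ = 1.118 × 10⁻⁵ × 10.35 × (3920)² = 1.118 × 10⁻⁵ × 10.35 × 15,366,400 ≈ 1,778.1 × g
RCF₂ = 1.118 × 10⁻⁵ × 10.35 × (6745)² = 1.118 × 10⁻⁵ × 10.35 × 45,495,025 ≈ 5,264.4 × g
Increase = 5,264.4 − 1,778.1 = 3,486.3

≈ 3490 × g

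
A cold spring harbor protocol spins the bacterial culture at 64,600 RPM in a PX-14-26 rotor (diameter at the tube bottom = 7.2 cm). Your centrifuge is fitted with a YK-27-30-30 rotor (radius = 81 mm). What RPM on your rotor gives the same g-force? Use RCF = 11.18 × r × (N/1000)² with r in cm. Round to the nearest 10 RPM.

Original rotor: r = 7.2 / 2 = 3.6 cm
RCF_original = 11.18 × 3.6 × (64.6)² = 11.18 × 3.6 × 4,173.16 ≈ 167,961.3 × g
Your rotor: r = 81 mm = 8.1 cm
167,961.3 = 11.18 × 8.1 × (N/1000)²
(N/1000)² = 167,961.3 / 90.558 = 1854.737
N = 1000 × √1854.737 ≈ 43,066.7

43070 RPM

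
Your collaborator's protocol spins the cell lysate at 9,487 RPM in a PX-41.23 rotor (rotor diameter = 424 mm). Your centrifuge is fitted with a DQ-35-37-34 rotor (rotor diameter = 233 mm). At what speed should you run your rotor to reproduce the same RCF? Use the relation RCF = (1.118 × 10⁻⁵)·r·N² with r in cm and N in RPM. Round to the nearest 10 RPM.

Original rotor: r = 424 mm / 2 = 212 mm = 21.2 cm
RCF_original = 1.118 × 10⁻⁵ × 21.2 × (9487)² = 1.118 × 10⁻⁵ × 21.2 × 90,003,169 ≈ 21,332.2 × g
Your rotor: r = 233 mm / 2 = 116.5 mm = 11.65 cm
21,332.2 = 1.118 × 10⁻⁵ × 11.65 × N²
N² = 21,332.2 / (13.0247 × 10⁻⁵) = 163,782,659
N ≈ √163,782,659 ≈ 12,797.8

≈ 12800 RPM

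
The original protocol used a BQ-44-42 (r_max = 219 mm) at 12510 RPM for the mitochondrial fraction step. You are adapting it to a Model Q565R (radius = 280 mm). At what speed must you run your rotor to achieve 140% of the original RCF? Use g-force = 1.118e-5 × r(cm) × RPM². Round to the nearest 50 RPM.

≈ 13100 RPM

Original rotor: r = 219 mm = 21.9 cm
RCF = 1.118 × 10⁻⁵ × r × N²
RCF_original = 1.118 × 10⁻⁵ × 21.9 × (12510)² = 1.118 × 10⁻⁵ × 21.9 × 156,500,100 ≈ 38,317.8 × g
Target RCF = 1.4 × 38,317.8 ≈ 53,644.9 × g
Your rotor: r = 280 mm = 28.0 cm
53,644.9 = 1.118 × 10⁻⁵ × 28 × N²
N² = 53,644.9 / (31.304 × 10⁻⁵) = 171,367,557
N ≈ √171,367,557 ≈ 13,090.7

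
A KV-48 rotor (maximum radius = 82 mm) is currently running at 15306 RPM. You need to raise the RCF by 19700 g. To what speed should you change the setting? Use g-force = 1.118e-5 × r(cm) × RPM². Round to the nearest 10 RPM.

N₂ ≈ 21190 RPM

r = 82 mm = 8.2 cm
Current RCF = 1.118 × 10⁻⁵ × 8.2 × (15306)² = 1.118 × 10⁻⁵ × 8.2 × 234,273,636 ≈ 21,477.3 × g
Target RCF = 21,477.3 + 19,700 = 41,177.3 × g
N² = 41,177.3 / (9.1676 × 10⁻⁵) = 449,161,176
N ≈ √449,161,176 ≈ 21,193.4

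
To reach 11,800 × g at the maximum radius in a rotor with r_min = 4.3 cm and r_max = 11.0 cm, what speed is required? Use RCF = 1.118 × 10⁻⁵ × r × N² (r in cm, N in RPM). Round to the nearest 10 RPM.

N ≈ 9800 RPM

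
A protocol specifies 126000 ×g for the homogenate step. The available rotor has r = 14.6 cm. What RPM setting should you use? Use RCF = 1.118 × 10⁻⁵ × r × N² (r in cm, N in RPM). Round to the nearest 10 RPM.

126,000 = 1.118 × 10⁻⁵ × 14.6 × N²
N² = 126,000 / (16.3228 × 10⁻⁵) = 771,926,385
N ≈ √771,926,385 ≈ 27,783.6

N ≈ 27780 RPM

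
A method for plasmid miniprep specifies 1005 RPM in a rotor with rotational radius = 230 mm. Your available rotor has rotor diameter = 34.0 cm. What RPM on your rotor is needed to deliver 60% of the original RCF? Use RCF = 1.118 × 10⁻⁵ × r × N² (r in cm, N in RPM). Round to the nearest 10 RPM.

910 RPM

Original rotor: r = 230 mm = 23.0 cm
RCF_original = 1.118 × 10⁻⁵ × 23 × (1005)² = 1.118 × 10⁻⁵ × 23 × 1,010,025 ≈ 259.7 × g
Target RCF = 0.6 × 259.7 ≈ 155.8 × g
Your rotor: r = 34.0 / 2 = 17 cm
155.8 = 1.118 × 10⁻⁵ × 17 × N²
N² = 155.8 / (19.006 × 10⁻⁵) = 819,741
N ≈ √819,741 ≈ 905.4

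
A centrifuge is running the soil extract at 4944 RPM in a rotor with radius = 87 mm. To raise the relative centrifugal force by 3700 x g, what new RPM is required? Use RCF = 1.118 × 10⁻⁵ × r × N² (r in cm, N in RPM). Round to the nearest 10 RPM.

7900 RPM

r = 87 mm = 8.7 cm
Current RCF = 1.118 × 10⁻⁵ × 8.7 × (4944)² = 1.118 × 10⁻⁵ × 8.7 × 24,443,136 ≈ 2,377.5 × g
Target RCF = 2,377.5 + 3,700 = 6,077.5 × g
N² = 6,077.5 / (9.7266 × 10⁻⁵) = 62,483,293
N ≈ √62,483,293 ≈ 7,904.6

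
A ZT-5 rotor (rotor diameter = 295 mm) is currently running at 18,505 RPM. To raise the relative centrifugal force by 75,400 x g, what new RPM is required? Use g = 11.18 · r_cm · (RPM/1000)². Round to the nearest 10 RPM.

r = 295 mm / 2 = 147.5 mm = 14.75 cm
Current RCF = 11.18 × 14.75 × (18.505)² = 11.18 × 14.75 × 342.435025 ≈ 56,469.2 × g
Target RCF = 56,469.2 + 75,400 = 131,869.2 × g
(N/1000)² = 131,869.2 / 164.905 = 799.6677
N = 1000 × √799.6677 ≈ 28,278.4

28280 RPM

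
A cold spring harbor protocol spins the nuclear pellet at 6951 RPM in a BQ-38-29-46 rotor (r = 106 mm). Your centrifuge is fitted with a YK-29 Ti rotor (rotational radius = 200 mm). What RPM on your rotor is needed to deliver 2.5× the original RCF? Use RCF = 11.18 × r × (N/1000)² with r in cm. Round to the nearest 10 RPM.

8000 RPM

Original rotor: r = 106 mm = 10.6 cm
RCF = 11.18 × r × (N/1000)²
RCF_original = 11.18 × 10.6 × (6.951)² = 11.18 × 10.6 × 48.316401 ≈ 5,725.9 × g
Target RCF = 2.5 × 5,725.9 ≈ 14,314.8 × g
Your rotor: r = 200 mm = 20.0 cm
14,314.8 = 11.18 × 20 × (N/1000)²
(N/1000)² = 14,314.8 / 223.6 = 64.01968
N = 1000 × √64.01968 ≈ 8,001.2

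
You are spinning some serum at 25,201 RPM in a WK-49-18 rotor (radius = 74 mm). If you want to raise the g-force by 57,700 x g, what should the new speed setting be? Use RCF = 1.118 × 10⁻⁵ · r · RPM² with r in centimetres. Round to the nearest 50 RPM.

36500 RPM

r = 74 mm = 7.4 cm
Current RCF = 1.118 × 10⁻⁵ × 7.4 × (25201)² = 1.118 × 10⁻⁵ × 7.4 × 635,090,401 ≈ 52,542.3 × g
Target RCF = 52,542.3 + 57,700 = 110,242.3 × g
N² = 110,242.3 / (8.2732 × 10⁻⁵) = 1,332,523,087
N ≈ √1,332,523,087 ≈ 36,503.7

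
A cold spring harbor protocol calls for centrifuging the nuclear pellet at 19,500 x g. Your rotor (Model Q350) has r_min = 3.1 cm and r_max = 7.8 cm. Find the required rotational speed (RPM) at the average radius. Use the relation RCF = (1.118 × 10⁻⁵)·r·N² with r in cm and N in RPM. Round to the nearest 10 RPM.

r_avg = (3.1 + 7.8) / 2 = 5.45 cm
19,500 = 1.118 × 10⁻⁵ × 5.45 × N²
N² = 19,500 / (6.0931 × 10⁻⁵) = 320,034,137
N ≈ √320,034,137 ≈ 17,889.5

17890 RPM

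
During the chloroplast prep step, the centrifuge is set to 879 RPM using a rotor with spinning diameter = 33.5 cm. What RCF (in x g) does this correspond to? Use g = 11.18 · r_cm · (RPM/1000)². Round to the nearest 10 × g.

r = 33.5 / 2 = 16.75 cm
RCF = 11.18 × r × (N/1000)²
RCF = 11.18 × 16.75 × (0.879)² = 11.18 × 16.75 × 0.772641 ≈ 144.7 × g

≈ 140 x g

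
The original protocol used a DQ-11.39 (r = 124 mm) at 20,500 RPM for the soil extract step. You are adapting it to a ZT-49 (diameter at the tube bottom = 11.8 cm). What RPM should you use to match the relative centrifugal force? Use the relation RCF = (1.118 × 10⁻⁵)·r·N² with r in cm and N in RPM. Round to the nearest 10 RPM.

29720 RPM

Original rotor: r = 124 mm = 12.4 cm
RCF_original = 1.118 × 10⁻⁵ × 12.4 × (20500)² = 1.118 × 10⁻⁵ × 12.4 × 420,250,000 ≈ 58,260.1 × g
Your rotor: r = 11.8 / 2 = 5.9 cm
58,260.1 = 1.118 × 10⁻⁵ × 5.9 × N²
N² = 58,260.1 / (6.5962 × 10⁻⁵) = 883,237,318
N ≈ √883,237,318 ≈ 29,719.3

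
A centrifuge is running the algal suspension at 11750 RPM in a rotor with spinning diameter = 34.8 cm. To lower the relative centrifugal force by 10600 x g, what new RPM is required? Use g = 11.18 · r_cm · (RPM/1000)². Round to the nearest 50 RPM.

r = 34.8 / 2 = 17.4 cm
Current RCF = 11.18 × 17.4 × (11.75)² = 11.18 × 17.4 × 138.0625 ≈ 26,857.6 × g
Target RCF = 26,857.6 − 10,600 = 16,257.6 × g
(N/1000)² = 16,257.6 / 194.532 = 83.57288
N = 1000 × √83.57288 ≈ 9,141.8

N₂ ≈ 9150 RPM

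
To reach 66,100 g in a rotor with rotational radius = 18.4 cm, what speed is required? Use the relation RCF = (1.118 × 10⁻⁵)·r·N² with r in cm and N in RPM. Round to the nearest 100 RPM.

RCF = 1.118 × 10⁻⁵ × r × N²
66,100 = 1.118 × 10⁻⁵ × 18.4 × N²
N² = 66,100 / (20.5712 × 10⁻⁵) = 321,323,015
N ≈ √321,323,015 ≈ 17,925.5

≈ 17900 RPM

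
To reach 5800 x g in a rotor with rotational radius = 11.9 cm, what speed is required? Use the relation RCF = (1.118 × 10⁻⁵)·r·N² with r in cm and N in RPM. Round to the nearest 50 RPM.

RCF = 1.118 × 10⁻⁵ × r × N²
5,800 = 1.118 × 10⁻⁵ × 11.9 × N²
N² = 5,800 / (13.3042 × 10⁻⁵) = 43,595,256
N ≈ √43,595,256 ≈ 6,602.7

≈ 6600 RPM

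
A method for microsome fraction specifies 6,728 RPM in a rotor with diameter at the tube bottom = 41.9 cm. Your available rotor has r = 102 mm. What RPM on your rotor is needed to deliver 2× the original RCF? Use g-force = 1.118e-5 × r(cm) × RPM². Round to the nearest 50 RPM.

≈ 13650 RPM

Original rotor: r = 41.9 / 2 = 20.95 cm
RCF_original = 1.118 × 10⁻⁵ × 20.95 × (6728)² = 1.118 × 10⁻⁵ × 20.95 × 45,265,984 ≈ 10,602.2 × g
Target RCF = 2 × 10,602.2 ≈ 21,204.4 × g
Your rotor: r = 102 mm = 10.2 cm
21,204.4 = 1.118 × 10⁻⁵ × 10.2 × N²
N² = 21,204.4 / (11.4036 × 10⁻⁵) = 185,944,789
N ≈ √185,944,789 ≈ 13,636.2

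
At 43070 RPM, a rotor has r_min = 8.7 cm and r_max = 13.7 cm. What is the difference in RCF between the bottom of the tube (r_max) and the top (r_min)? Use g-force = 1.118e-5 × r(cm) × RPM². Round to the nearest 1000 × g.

ΔRCF ≈ 104000 ×g

ΔRCF = 1.118 × 10⁻⁵ × (r_max − r_min) × N² = 1.118 × 10⁻⁵ × 5.0 × 1,855,024,900 ≈ 103,695.9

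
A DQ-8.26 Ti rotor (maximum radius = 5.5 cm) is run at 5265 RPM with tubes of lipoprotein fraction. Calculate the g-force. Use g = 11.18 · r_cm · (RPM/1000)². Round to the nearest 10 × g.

1700 x g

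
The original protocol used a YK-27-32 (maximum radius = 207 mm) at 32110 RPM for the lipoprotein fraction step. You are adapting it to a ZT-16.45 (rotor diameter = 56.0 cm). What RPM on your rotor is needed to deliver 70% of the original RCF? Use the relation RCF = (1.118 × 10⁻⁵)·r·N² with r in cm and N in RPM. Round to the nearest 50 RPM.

≈ 23100 RPM

Original rotor: r = 207 mm = 20.7 cm
RCF = 1.118 × 10⁻⁵ × r × N²
RCF_original = 1.118 × 10⁻⁵ × 20.7 × (32110)² = 1.118 × 10⁻⁵ × 20.7 × 1,031,052,100 ≈ 238,612.3 × g
Target RCF = 0.7 × 238,612.3 ≈ 167,028.6 × g
Your rotor: r = 56.0 / 2 = 28 cm
167,028.6 = 1.118 × 10⁻⁵ × 28 × N²
N² = 167,028.6 / (31.304 × 10⁻⁵) = 533,569,512
N ≈ √533,569,512 ≈ 23,099.1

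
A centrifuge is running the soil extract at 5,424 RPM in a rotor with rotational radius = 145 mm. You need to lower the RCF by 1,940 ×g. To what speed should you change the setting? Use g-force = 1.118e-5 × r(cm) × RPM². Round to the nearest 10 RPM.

4180 RPM

r = 145 mm = 14.5 cm
Current RCF = 1.118 × 10⁻⁵ × 14.5 × (5424)² = 1.118 × 10⁻⁵ × 14.5 × 29,419,776 ≈ 4,769.2 × g
Target RCF = 4,769.2 − 1,940 = 2,829.2 × g
N² = 2,829.2 / (16.211 × 10⁻⁵) = 17,452,347
N ≈ √17,452,347 ≈ 4,177.6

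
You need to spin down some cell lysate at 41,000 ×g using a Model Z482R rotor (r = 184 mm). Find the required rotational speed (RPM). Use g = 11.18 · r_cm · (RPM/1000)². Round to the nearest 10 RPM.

r = 184 mm = 18.4 cm
RCF = 11.18 × r × (N/1000)²
41,000 = 11.18 × 18.4 × (N/1000)²
(N/1000)² = 41,000 / 205.712 = 199.3078
N = 1000 × √199.3078 ≈ 14,117.6

14120 RPM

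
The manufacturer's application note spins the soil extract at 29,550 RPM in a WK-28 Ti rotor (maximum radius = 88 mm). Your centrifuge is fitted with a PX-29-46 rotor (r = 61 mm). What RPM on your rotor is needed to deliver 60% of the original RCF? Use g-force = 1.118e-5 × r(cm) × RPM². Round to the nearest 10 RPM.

Original rotor: r = 88 mm = 8.8 cm
RCF = 1.118 × 10⁻⁵ × r × N²
RCF_original = 1.118 × 10⁻⁵ × 8.8 × (29550)² = 1.118 × 10⁻⁵ × 8.8 × 873,202,500 ≈ 85,909.2 × g
Target RCF = 0.6 × 85,909.2 ≈ 51,545.5 × g
Your rotor: r = 61 mm = 6.1 cm
51,545.5 = 1.118 × 10⁻⁵ × 6.1 × N²
N² = 51,545.5 / (6.8198 × 10⁻⁵) = 755,821,285
N ≈ √755,821,285 ≈ 27,492.2

27490 RPM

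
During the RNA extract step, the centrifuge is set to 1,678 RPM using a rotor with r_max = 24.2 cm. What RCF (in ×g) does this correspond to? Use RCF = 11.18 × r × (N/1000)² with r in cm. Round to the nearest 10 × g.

≈ 760 ×g

RCF = 11.18 × r × (N/1000)²
RCF = 11.18 × 24.2 × (1.678)² = 11.18 × 24.2 × 2.815684 ≈ 761.8 × g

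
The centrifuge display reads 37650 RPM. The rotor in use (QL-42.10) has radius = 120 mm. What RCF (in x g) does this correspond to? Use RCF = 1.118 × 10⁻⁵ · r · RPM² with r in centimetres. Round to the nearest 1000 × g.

r = 120 mm = 12.0 cm
RCF = 1.118 × 10⁻⁵ × r × N²
RCF = 1.118 × 10⁻⁵ × 12 × (37650)² = 1.118 × 10⁻⁵ × 12 × 1,417,522,500 ≈ 190,174.8 × g

≈ 190000 x g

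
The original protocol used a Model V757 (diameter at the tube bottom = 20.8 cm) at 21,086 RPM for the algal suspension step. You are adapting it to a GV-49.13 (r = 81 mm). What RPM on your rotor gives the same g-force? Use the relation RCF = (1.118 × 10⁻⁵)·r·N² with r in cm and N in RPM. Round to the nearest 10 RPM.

≈ 23890 RPM

Original rotor: r = 20.8 / 2 = 10.4 cm
RCF_original = 1.118 × 10⁻⁵ × 10.4 × (21086)² = 1.118 × 10⁻⁵ × 10.4 × 444,619,396 ≈ 51,696.8 × g
Your rotor: r = 81 mm = 8.1 cm
51,696.8 = 1.118 × 10⁻⁵ × 8.1 × N²
N² = 51,696.8 / (9.0558 × 10⁻⁵) = 570,869,498
N ≈ √570,869,498 ≈ 23,892.9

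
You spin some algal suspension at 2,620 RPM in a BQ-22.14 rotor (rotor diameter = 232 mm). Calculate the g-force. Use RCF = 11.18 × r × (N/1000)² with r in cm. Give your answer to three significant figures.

r = 232 mm / 2 = 116 mm = 11.6 cm
RCF = 11.18 × 11.6 × (2.62)² = 11.18 × 11.6 × 6.8644 ≈ 890.2 × g

890 x g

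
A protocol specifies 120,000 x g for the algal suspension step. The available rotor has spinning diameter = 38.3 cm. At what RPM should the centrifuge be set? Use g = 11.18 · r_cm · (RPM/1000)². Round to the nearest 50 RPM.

r = 38.3 / 2 = 19.15 cm
RCF = 11.18 × r × (N/1000)²
120,000 = 11.18 × 19.15 × (N/1000)²
(N/1000)² = 120,000 / 214.097 = 560.4936
N = 1000 × √560.4936 ≈ 23,674.7

23650 RPM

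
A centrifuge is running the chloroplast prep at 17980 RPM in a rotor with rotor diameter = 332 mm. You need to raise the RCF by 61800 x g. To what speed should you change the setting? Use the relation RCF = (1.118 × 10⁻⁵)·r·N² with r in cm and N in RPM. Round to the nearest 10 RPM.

≈ 25620 RPM

r = 332 mm / 2 = 166 mm = 16.6 cm
Current RCF = 1.118 × 10⁻⁵ × 16.6 × (17980)² = 1.118 × 10⁻⁵ × 16.6 × 323,280,400 ≈ 59,997 × g
Target RCF = 59,997 + 61,800 = 121,797 × g
N² = 121,797 / (18.5588 × 10⁻⁵) = 656,276,268
N ≈ √656,276,268 ≈ 25,617.9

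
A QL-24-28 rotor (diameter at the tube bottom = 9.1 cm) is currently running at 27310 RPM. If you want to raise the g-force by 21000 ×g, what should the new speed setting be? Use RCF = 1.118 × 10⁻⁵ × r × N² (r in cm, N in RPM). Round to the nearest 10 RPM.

r = 9.1 / 2 = 4.55 cm
Current RCF = 1.118 × 10⁻⁵ × 4.55 × (27310)² = 1.118 × 10⁻⁵ × 4.55 × 745,836,100 ≈ 37,939.9 × g
Target RCF = 37,939.9 + 21,000 = 58,939.9 × g
N² = 58,939.9 / (5.0869 × 10⁻⁵) = 1,158,660,481
N ≈ √1,158,660,481 ≈ 34,039.1

≈ 34040 RPM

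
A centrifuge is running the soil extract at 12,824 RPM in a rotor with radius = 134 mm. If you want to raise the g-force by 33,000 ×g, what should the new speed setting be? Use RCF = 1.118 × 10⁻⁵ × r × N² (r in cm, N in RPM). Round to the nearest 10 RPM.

N₂ ≈ 19610 RPM

r = 134 mm = 13.4 cm
Current RCF = 1.118 × 10⁻⁵ × 13.4 × (12824)² = 1.118 × 10⁻⁵ × 13.4 × 164,454,976 ≈ 24,637.3 × g
Target RCF = 24,637.3 + 33,000 = 57,637.3 × g
N² = 57,637.3 / (14.9812 × 10⁻⁵) = 384,730,863
N ≈ √384,730,863 ≈ 19,614.6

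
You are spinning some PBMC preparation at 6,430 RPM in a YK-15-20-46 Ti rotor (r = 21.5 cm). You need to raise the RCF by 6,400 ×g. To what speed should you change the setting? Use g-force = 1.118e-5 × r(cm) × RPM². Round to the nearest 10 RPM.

Current RCF = 1.118 × 10⁻⁵ × 21.5 × (6430)² = 1.118 × 10⁻⁵ × 21.5 × 41,344,900 ≈ 9,938.1 × g
Target RCF = 9,938.1 + 6,400 = 16,338.1 × g
N² = 16,338.1 / (24.037 × 10⁻⁵) = 67,970,629
N ≈ √67,970,629 ≈ 8,244.4

8240 RPM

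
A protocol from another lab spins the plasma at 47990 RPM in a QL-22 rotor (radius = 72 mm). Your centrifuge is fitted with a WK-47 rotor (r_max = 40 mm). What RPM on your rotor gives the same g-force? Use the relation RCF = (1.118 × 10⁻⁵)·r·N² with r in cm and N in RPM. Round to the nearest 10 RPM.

64390 RPM

Original rotor: r = 72 mm = 7.2 cm
RCF_original = 1.118 × 10⁻⁵ × 7.2 × (47990)² = 1.118 × 10⁻⁵ × 7.2 × 2,303,040,100 ≈ 185,385.5 × g
Your rotor: r = 40 mm = 4.0 cm
185,385.5 = 1.118 × 10⁻⁵ × 4 × N²
N² = 185,385.5 / (4.472 × 10⁻⁵) = 4,145,471,825
N ≈ √4,145,471,825 ≈ 64,385.3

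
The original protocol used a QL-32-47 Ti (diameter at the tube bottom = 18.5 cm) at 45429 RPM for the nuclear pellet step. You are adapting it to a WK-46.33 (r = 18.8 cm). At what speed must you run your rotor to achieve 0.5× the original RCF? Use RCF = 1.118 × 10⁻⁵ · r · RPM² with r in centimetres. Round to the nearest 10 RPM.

22530 RPM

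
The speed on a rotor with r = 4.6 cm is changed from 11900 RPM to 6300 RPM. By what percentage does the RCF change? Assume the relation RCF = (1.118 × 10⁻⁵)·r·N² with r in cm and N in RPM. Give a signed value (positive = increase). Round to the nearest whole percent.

RCF ∝ N², so the ratio is (6300/11900)² = (0.529412)² = 0.2803.
Change = 0.2803 − 1 = -0.7197 → -72.0%.

-72%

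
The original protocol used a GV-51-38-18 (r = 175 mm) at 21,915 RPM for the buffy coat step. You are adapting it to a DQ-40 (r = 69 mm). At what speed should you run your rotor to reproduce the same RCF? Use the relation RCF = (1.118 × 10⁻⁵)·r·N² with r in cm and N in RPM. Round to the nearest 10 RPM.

Original rotor: r = 175 mm = 17.5 cm
RCF = 1.118 × 10⁻⁵ × r × N²
RCF_original = 1.118 × 10⁻⁵ × 17.5 × (21915)² = 1.118 × 10⁻⁵ × 17.5 × 480,267,225 ≈ 93,964.3 × g
Your rotor: r = 69 mm = 6.9 cm
93,964.3 = 1.118 × 10⁻⁵ × 6.9 × N²
N² = 93,964.3 / (7.7142 × 10⁻⁵) = 1,218,069,275
N ≈ √1,218,069,275 ≈ 34,900.8

≈ 34900 RPM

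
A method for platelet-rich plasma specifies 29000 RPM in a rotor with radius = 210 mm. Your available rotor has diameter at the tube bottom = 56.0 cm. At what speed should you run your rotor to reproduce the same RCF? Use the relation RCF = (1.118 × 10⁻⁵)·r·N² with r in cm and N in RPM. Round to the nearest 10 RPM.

Original rotor: r = 210 mm = 21.0 cm
RCF_original = 1.118 × 10⁻⁵ × 21 × (29000)² = 1.118 × 10⁻⁵ × 21 × 841,000,000 ≈ 197,450 × g
Your rotor: r = 56.0 / 2 = 28 cm
197,450 = 1.118 × 10⁻⁵ × 28 × N²
N² = 197,450 / (31.304 × 10⁻⁵) = 630,750,064
N ≈ √630,750,064 ≈ 25,114.7

≈ 25110 RPM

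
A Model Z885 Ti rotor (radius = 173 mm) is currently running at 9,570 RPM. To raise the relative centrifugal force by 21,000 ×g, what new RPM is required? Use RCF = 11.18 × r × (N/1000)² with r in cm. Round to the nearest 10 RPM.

N₂ ≈ 14150 RPM

r = 173 mm = 17.3 cm
Current RCF = 11.18 × 17.3 × (9.57)² = 11.18 × 17.3 × 91.5849 ≈ 17,713.8 × g
Target RCF = 17,713.8 + 21,000 = 38,713.8 × g
(N/1000)² = 38,713.8 / 193.414 = 200.1603
N = 1000 × √200.1603 ≈ 14,147.8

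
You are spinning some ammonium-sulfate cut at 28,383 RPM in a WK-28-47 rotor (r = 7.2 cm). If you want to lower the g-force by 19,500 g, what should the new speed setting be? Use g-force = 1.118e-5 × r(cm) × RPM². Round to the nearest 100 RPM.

23700 RPM

Current RCF = 1.118 × 10⁻⁵ × 7.2 × (28383)² = 1.118 × 10⁻⁵ × 7.2 × 805,594,689 ≈ 64,847.2 × g
Target RCF = 64,847.2 − 19,500 = 45,347.2 × g
N² = 45,347.2 / (8.0496 × 10⁻⁵) = 563,347,247
N ≈ √563,347,247 ≈ 23,734.9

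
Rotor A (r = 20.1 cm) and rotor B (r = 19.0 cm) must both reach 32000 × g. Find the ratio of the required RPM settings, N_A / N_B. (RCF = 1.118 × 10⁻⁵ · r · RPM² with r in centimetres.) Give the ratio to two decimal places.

At fixed RCF, N ∝ 1/√r, so N_A/N_B = √(r_B/r_A) = √(19.0/20.1) = √0.945274 = 0.9723.

0.97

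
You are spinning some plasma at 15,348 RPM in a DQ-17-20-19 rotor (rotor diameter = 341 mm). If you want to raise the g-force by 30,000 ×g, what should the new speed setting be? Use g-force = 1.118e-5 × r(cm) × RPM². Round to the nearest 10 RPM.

r = 341 mm / 2 = 170.5 mm = 17.05 cm
Current RCF = 1.118 × 10⁻⁵ × 17.05 × (15348)² = 1.118 × 10⁻⁵ × 17.05 × 235,561,104 ≈ 44,902.4 × g
Target RCF = 44,902.4 + 30,000 = 74,902.4 × g
N² = 74,902.4 / (19.0619 × 10⁻⁵) = 392,942,991
N ≈ √392,942,991 ≈ 19,822.8

N₂ ≈ 19820 RPM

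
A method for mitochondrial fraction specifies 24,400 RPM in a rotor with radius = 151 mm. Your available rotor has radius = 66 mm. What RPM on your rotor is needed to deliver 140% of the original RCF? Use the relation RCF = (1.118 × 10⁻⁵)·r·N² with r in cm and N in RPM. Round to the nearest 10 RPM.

Original rotor: r = 151 mm = 15.1 cm
RCF_original = 1.118 × 10⁻⁵ × 15.1 × (24400)² = 1.118 × 10⁻⁵ × 15.1 × 595,360,000 ≈ 100,507.5 × g
Target RCF = 1.4 × 100,507.5 ≈ 140,710.5 × g
Your rotor: r = 66 mm = 6.6 cm
140,710.5 = 1.118 × 10⁻⁵ × 6.6 × N²
N² = 140,710.5 / (7.3788 × 10⁻⁵) = 1,906,956,416
N ≈ √1,906,956,416 ≈ 43,668.7

43670 RPM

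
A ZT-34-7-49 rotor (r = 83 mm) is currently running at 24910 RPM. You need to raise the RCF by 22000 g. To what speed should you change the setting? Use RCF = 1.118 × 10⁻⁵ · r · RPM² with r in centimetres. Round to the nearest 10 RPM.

29280 RPM

r = 83 mm = 8.3 cm
Current RCF = 1.118 × 10⁻⁵ × 8.3 × (24910)² = 1.118 × 10⁻⁵ × 8.3 × 620,508,100 ≈ 57,579.4 × g
Target RCF = 57,579.4 + 22,000 = 79,579.4 × g
N² = 79,579.4 / (9.2794 × 10⁻⁵) = 857,592,086
N ≈ √857,592,086 ≈ 29,284.7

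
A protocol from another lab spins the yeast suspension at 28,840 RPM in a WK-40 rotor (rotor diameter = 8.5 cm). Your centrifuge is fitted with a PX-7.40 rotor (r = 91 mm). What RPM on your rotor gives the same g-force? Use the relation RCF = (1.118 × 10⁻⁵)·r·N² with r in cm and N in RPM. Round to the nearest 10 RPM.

Original rotor: r = 8.5 / 2 = 4.25 cm
RCF_original = 1.118 × 10⁻⁵ × 4.25 × (28840)² = 1.118 × 10⁻⁵ × 4.25 × 831,745,600 ≈ 39,520.4 × g
Your rotor: r = 91 mm = 9.1 cm
39,520.4 = 1.118 × 10⁻⁵ × 9.1 × N²
N² = 39,520.4 / (10.1738 × 10⁻⁵) = 388,452,692
N ≈ √388,452,692 ≈ 19,709.2

≈ 19710 RPM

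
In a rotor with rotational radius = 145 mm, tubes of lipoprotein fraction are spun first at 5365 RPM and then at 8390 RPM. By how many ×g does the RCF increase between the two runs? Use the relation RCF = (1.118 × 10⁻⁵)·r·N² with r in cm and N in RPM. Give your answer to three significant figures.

≈ 6750 ×g

r = 145 mm = 14.5 cm
RCF₁ = 1.118 × 10⁻⁵ × 14.5 × (5365)² = 1.118 × 10⁻⁵ × 14.5 × 28,783,225 ≈ 4,666 × g
RCF₂ = 1.118 × 10⁻⁵ × 14.5 × (8390)² = 1.118 × 10⁻⁵ × 14.5 × 70,392,100 ≈ 11,411.3 × g
Increase = 11,411.3 − 4,666 = 6,745.3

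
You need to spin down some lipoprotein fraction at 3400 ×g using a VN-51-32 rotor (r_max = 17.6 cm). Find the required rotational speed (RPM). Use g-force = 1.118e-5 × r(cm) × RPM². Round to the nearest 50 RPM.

RCF = 1.118 × 10⁻⁵ × r × N²
3,400 = 1.118 × 10⁻⁵ × 17.6 × N²
N² = 3,400 / (19.6768 × 10⁻⁵) = 17,279,232
N ≈ √17,279,232 ≈ 4,156.8

4150 RPM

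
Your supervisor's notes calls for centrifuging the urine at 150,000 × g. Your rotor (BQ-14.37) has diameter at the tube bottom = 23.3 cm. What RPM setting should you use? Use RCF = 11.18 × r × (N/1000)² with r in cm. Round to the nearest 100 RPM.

33900 RPM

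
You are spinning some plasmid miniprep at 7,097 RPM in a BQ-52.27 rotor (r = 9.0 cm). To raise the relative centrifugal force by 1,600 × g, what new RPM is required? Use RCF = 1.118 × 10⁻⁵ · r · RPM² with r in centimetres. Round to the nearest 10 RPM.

N₂ ≈ 8140 RPM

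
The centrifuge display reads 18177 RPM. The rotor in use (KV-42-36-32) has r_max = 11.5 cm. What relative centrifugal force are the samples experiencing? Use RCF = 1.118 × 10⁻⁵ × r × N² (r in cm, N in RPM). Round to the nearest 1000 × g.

RCF = 1.118 × 10⁻⁵ × 11.5 × (18177)² = 1.118 × 10⁻⁵ × 11.5 × 330,403,329 ≈ 42,480 × g

≈ 42000 g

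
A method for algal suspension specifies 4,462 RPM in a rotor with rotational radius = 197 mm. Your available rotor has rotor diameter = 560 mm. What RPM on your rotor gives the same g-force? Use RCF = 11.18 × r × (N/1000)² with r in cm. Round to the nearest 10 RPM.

3740 RPM

Original rotor: r = 197 mm = 19.7 cm
RCF_original = 11.18 × 19.7 × (4.462)² = 11.18 × 19.7 × 19.909444 ≈ 4,385 × g
Your rotor: r = 560 mm / 2 = 280 mm = 28 cm
4,385 = 11.18 × 28 × (N/1000)²
(N/1000)² = 4,385 / 313.04 = 14.00779
N = 1000 × √14.00779 ≈ 3,742.7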